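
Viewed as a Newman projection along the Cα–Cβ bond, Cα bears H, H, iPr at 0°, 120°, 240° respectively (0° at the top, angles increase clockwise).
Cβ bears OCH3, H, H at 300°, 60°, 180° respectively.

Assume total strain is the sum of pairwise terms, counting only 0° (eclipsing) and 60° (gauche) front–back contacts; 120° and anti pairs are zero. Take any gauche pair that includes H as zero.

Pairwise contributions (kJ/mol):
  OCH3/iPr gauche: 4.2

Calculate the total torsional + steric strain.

This conformer (staggered): iPr–OCH3 gauche; 4.2 = 4.2 kJ/mol.

4.2 kJ/mol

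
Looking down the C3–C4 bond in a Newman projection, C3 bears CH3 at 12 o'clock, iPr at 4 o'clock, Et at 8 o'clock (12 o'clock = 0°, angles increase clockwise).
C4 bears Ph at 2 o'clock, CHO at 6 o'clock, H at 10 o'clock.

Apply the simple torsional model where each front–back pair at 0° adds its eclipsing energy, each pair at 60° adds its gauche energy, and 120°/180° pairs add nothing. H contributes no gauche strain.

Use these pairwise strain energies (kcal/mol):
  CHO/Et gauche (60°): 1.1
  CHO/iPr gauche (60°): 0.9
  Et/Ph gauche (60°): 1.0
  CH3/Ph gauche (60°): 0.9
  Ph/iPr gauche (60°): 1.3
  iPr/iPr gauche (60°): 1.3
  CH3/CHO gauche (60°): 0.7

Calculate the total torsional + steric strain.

4.2 kcal/mol

This conformer (staggered): CH3(0°)/Ph(60°) gauche 0.9; iPr(120°)/Ph(60°) gauche 1.3; iPr(120°)/CHO(180°) gauche 0.9; Et(240°)/CHO(180°) gauche 1.1 → 4.2 kcal/mol.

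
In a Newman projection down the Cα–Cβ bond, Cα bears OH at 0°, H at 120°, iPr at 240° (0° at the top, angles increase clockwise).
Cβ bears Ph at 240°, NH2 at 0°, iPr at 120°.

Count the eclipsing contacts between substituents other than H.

Non-H eclipsing pairs: OH(0°)/NH2(0°); iPr(240°)/Ph(240°) — 2 interactions.

2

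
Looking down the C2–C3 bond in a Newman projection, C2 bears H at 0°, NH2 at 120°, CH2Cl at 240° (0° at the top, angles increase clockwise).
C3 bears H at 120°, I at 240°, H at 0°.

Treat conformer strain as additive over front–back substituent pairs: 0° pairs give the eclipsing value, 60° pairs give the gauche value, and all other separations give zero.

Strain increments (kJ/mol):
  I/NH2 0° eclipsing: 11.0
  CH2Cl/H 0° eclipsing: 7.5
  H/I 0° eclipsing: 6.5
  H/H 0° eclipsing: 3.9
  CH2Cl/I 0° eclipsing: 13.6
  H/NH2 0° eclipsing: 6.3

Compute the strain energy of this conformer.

23.8 kJ/mol

This conformer (eclipsed): H–H eclipsed, NH2–H eclipsed, CH2Cl–I eclipsed; 3.9 + 6.3 + 13.6 = 23.8 kJ/mol.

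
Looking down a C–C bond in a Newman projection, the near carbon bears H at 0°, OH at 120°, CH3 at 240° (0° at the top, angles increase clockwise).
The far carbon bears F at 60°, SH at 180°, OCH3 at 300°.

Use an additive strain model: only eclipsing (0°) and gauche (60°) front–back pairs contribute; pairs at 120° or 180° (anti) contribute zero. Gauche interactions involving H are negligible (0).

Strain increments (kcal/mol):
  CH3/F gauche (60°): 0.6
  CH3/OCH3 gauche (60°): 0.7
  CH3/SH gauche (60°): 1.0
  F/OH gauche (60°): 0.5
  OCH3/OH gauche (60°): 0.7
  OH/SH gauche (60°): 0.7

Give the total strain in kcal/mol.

2.9 kcal/mol

This conformer (staggered): OH–F gauche, OH–SH gauche, CH3–SH gauche, CH3–OCH3 gauche; 0.5 + 0.7 + 1.0 + 0.7 = 2.9 kcal/mol.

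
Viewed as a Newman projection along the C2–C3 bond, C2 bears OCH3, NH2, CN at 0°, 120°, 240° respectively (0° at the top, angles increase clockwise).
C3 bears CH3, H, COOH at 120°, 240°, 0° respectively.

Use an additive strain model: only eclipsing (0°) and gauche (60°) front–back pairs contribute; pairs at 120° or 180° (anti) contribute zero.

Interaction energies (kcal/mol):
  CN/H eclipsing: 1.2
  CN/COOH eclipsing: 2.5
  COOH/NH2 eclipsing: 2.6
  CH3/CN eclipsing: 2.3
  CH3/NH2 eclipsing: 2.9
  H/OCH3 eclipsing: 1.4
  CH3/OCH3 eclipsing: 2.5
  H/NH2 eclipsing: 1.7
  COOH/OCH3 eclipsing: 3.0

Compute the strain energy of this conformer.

This conformer (eclipsed): OCH3(0°)/COOH(0°) eclipsed 3.0; NH2(120°)/CH3(120°) eclipsed 2.9; CN(240°)/H(240°) eclipsed 1.2 → 7.1 kcal/mol.

7.1 kcal/mol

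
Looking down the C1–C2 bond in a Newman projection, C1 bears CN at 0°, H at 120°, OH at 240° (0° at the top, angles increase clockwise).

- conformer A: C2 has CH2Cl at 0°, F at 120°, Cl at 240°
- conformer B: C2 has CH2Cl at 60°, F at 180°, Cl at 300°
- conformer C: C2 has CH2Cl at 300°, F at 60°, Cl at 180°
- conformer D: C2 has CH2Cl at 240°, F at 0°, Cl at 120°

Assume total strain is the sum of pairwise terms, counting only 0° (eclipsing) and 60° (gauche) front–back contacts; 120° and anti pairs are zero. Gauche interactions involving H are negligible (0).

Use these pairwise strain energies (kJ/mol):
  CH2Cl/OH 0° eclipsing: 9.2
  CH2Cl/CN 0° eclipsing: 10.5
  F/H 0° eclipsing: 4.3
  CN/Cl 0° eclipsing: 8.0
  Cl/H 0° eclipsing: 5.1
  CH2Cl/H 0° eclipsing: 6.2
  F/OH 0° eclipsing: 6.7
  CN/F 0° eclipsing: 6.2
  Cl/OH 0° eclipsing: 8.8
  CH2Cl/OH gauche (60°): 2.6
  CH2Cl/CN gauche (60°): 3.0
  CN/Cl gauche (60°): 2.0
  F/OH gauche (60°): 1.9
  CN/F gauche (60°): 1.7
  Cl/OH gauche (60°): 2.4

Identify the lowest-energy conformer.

A (eclipsed): CN(0°)/CH2Cl(0°) eclipsed 10.5; H(120°)/F(120°) eclipsed 4.3; OH(240°)/Cl(240°) eclipsed 8.8 → 23.6 kJ/mol.
B (staggered): CN(0°)/CH2Cl(60°) gauche 3.0; CN(0°)/Cl(300°) gauche 2.0; OH(240°)/F(180°) gauche 1.9; OH(240°)/Cl(300°) gauche 2.4 → 9.3 kJ/mol.
C (staggered): CN(0°)/CH2Cl(300°) gauche 3.0; CN(0°)/F(60°) gauche 1.7; OH(240°)/CH2Cl(300°) gauche 2.6; OH(240°)/Cl(180°) gauche 2.4 → 9.7 kJ/mol.
D (eclipsed): CN(0°)/F(0°) eclipsed 6.2; H(120°)/Cl(120°) eclipsed 5.1; OH(240°)/CH2Cl(240°) eclipsed 9.2 → 20.5 kJ/mol.
B has the lowest total (9.3 kJ/mol).

B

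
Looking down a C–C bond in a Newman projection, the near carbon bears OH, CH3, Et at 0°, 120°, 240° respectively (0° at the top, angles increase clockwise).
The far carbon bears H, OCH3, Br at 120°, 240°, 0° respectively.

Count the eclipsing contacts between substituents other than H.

Non-H eclipsing pairs: OH(0°)/Br(0°); Et(240°)/OCH3(240°) — 2 interactions.

2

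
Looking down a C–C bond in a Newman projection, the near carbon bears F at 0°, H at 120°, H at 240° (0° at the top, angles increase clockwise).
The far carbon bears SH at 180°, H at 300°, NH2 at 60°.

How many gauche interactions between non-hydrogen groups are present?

Non-H gauche pairs: F(0°)/NH2(60°) — 1 interaction.

1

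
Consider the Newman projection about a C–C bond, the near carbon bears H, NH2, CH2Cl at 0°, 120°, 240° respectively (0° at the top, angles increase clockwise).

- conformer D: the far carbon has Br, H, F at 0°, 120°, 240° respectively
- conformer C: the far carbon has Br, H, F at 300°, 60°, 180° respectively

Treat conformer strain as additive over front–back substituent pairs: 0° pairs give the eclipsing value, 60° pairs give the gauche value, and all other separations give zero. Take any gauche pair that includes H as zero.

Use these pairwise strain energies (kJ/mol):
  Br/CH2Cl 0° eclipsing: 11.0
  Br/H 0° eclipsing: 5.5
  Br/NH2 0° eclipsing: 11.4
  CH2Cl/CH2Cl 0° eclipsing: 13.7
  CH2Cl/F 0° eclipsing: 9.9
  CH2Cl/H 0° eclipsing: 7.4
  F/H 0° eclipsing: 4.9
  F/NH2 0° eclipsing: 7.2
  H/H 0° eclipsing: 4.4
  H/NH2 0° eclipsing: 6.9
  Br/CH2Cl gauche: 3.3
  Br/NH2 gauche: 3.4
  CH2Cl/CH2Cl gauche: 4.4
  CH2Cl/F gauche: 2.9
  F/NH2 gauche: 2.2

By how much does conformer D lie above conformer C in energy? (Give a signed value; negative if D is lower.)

D (eclipsed): H(0°)/Br(0°) eclipsed 5.5; NH2(120°)/H(120°) eclipsed 6.9; CH2Cl(240°)/F(240°) eclipsed 9.9 → 22.3 kJ/mol.
C (staggered): NH2(120°)/F(180°) gauche 2.2; CH2Cl(240°)/Br(300°) gauche 3.3; CH2Cl(240°)/F(180°) gauche 2.9 → 8.4 kJ/mol.
E(D) − E(C) = 22.3 − 8.4 = +13.9 kJ/mol.

+13.9 kJ/mol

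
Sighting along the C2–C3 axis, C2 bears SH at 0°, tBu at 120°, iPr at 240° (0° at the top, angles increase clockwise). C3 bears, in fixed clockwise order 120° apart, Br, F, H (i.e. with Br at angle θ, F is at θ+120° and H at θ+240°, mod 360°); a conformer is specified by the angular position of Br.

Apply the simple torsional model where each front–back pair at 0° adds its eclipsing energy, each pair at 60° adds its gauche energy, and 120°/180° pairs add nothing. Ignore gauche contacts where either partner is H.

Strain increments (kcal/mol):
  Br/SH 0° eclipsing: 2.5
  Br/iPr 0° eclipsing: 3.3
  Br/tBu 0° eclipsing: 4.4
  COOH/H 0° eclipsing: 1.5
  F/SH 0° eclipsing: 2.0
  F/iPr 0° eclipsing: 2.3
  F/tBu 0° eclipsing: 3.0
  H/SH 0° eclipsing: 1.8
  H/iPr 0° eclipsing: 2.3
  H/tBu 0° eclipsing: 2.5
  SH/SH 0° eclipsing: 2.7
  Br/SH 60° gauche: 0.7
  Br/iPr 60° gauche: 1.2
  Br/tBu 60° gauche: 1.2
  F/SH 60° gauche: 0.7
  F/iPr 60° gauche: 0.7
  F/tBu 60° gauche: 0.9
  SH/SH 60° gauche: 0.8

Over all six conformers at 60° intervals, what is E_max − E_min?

5.0 kcal/mol

Br at 0° is eclipsed. SH at 0° is eclipsed with Br at 0° (2.5); tBu at 120° is eclipsed with F at 120° (3.0); iPr at 240° is eclipsed with H at 240° (2.3). Total 7.8 kcal/mol.
Br at 60° is staggered. SH at 0° is gauche with Br at 60° (0.7); tBu at 120° is gauche with Br at 60° (1.2); tBu at 120° is gauche with F at 180° (0.9); iPr at 240° is gauche with F at 180° (0.7). Total 3.5 kcal/mol.
Br at 120° is eclipsed. SH at 0° is eclipsed with H at 0° (1.8); tBu at 120° is eclipsed with Br at 120° (4.4); iPr at 240° is eclipsed with F at 240° (2.3). Total 8.5 kcal/mol.
Br at 180° is staggered. SH at 0° is gauche with F at 300° (0.7); tBu at 120° is gauche with Br at 180° (1.2); iPr at 240° is gauche with Br at 180° (1.2); iPr at 240° is gauche with F at 300° (0.7). Total 3.8 kcal/mol.
Br at 240° is eclipsed. SH at 0° is eclipsed with F at 0° (2.0); tBu at 120° is eclipsed with H at 120° (2.5); iPr at 240° is eclipsed with Br at 240° (3.3). Total 7.8 kcal/mol.
Br at 300° is staggered. SH at 0° is gauche with Br at 300° (0.7); SH at 0° is gauche with F at 60° (0.7); tBu at 120° is gauche with F at 60° (0.9); iPr at 240° is gauche with Br at 300° (1.2). Total 3.5 kcal/mol.
Max at 120° (8.5 kcal/mol), min at 60° (3.5 kcal/mol); barrier = 5.0 kcal/mol.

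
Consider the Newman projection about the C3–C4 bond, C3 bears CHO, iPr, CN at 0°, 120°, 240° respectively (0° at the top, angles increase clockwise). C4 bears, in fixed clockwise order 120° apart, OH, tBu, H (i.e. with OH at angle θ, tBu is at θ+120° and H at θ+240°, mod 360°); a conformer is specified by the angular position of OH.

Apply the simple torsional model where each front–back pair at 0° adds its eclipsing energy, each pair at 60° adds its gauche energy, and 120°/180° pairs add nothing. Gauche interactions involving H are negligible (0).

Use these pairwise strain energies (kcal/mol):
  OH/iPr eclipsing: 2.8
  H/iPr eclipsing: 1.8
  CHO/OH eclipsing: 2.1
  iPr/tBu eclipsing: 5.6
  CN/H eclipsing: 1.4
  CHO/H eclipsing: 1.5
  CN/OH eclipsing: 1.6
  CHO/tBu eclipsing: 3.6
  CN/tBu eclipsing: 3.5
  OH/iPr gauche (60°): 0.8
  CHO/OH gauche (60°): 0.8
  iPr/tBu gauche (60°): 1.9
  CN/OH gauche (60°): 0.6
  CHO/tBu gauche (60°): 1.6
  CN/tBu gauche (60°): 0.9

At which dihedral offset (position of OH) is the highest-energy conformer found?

0°

OH at 0° (eclipsed): CHO–OH eclipsed, iPr–tBu eclipsed, CN–H eclipsed; 2.1 + 5.6 + 1.4 = 9.1 kcal/mol.
OH at 60° (staggered): CHO–OH gauche, iPr–OH gauche, iPr–tBu gauche, CN–tBu gauche; 0.8 + 0.8 + 1.9 + 0.9 = 4.4 kcal/mol.
OH at 120° (eclipsed): CHO–H eclipsed, iPr–OH eclipsed, CN–tBu eclipsed; 1.5 + 2.8 + 3.5 = 7.8 kcal/mol.
OH at 180° (staggered): CHO–tBu gauche, iPr–OH gauche, CN–OH gauche, CN–tBu gauche; 1.6 + 0.8 + 0.6 + 0.9 = 3.9 kcal/mol.
OH at 240° (eclipsed): CHO–tBu eclipsed, iPr–H eclipsed, CN–OH eclipsed; 3.6 + 1.8 + 1.6 = 7.0 kcal/mol.
OH at 300° (staggered): CHO–OH gauche, CHO–tBu gauche, iPr–tBu gauche, CN–OH gauche; 0.8 + 1.6 + 1.9 + 0.6 = 4.9 kcal/mol.
The maximum (9.1 kcal/mol) occurs with OH at 0°.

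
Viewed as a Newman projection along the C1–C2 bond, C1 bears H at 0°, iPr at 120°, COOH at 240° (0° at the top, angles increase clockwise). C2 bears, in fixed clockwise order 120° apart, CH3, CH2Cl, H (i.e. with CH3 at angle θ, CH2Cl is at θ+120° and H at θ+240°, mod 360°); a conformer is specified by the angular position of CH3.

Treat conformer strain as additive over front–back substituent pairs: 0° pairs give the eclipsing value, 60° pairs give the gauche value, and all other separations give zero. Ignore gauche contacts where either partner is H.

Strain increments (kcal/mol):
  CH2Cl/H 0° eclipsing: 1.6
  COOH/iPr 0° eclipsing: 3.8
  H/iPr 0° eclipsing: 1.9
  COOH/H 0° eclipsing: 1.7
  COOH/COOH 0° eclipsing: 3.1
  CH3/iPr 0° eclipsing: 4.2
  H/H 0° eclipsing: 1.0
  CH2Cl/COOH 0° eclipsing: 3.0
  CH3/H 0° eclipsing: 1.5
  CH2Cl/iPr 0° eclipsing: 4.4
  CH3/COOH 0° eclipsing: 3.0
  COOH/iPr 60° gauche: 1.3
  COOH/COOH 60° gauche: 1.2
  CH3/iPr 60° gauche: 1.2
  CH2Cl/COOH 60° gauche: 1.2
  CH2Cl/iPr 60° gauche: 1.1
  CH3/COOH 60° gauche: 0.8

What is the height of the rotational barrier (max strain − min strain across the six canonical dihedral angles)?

CH3 at 0° (eclipsed): H(0°)/CH3(0°) eclipsed 1.5; iPr(120°)/CH2Cl(120°) eclipsed 4.4; COOH(240°)/H(240°) eclipsed 1.7 → 7.6 kcal/mol.
CH3 at 60° (staggered): iPr(120°)/CH3(60°) gauche 1.2; iPr(120°)/CH2Cl(180°) gauche 1.1; COOH(240°)/CH2Cl(180°) gauche 1.2 → 3.5 kcal/mol.
CH3 at 120° (eclipsed): H(0°)/H(0°) eclipsed 1.0; iPr(120°)/CH3(120°) eclipsed 4.2; COOH(240°)/CH2Cl(240°) eclipsed 3.0 → 8.2 kcal/mol.
CH3 at 180° (staggered): iPr(120°)/CH3(180°) gauche 1.2; COOH(240°)/CH3(180°) gauche 0.8; COOH(240°)/CH2Cl(300°) gauche 1.2 → 3.2 kcal/mol.
CH3 at 240° (eclipsed): H(0°)/CH2Cl(0°) eclipsed 1.6; iPr(120°)/H(120°) eclipsed 1.9; COOH(240°)/CH3(240°) eclipsed 3.0 → 6.5 kcal/mol.
CH3 at 300° (staggered): iPr(120°)/CH2Cl(60°) gauche 1.1; COOH(240°)/CH3(300°) gauche 0.8 → 1.9 kcal/mol.
Max at 120° (8.2 kcal/mol), min at 300° (1.9 kcal/mol); barrier = 6.3 kcal/mol.

6.3 kcal/mol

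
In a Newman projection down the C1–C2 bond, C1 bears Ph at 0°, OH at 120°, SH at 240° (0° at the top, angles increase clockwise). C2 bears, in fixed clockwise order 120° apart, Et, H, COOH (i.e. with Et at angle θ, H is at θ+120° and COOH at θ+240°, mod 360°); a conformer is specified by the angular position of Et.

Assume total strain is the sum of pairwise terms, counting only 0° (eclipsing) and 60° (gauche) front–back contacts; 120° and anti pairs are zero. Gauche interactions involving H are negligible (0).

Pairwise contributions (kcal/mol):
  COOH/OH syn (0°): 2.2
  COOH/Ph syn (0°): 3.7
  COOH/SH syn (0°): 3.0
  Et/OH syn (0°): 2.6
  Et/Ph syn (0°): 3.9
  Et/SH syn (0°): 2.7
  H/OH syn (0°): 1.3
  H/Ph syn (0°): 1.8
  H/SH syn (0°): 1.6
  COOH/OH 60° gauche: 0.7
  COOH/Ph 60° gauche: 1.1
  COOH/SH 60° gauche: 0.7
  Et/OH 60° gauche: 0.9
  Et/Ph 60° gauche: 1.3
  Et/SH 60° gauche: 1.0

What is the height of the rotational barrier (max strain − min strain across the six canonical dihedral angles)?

Et at 0° (eclipsed): Ph–Et eclipsed, OH–H eclipsed, SH–COOH eclipsed; 3.9 + 1.3 + 3.0 = 8.2 kcal/mol.
Et at 60° (staggered): Ph–Et gauche, Ph–COOH gauche, OH–Et gauche, SH–COOH gauche; 1.3 + 1.1 + 0.9 + 0.7 = 4.0 kcal/mol.
Et at 120° (eclipsed): Ph–COOH eclipsed, OH–Et eclipsed, SH–H eclipsed; 3.7 + 2.6 + 1.6 = 7.9 kcal/mol.
Et at 180° (staggered): Ph–COOH gauche, OH–Et gauche, OH–COOH gauche, SH–Et gauche; 1.1 + 0.9 + 0.7 + 1.0 = 3.7 kcal/mol.
Et at 240° (eclipsed): Ph–H eclipsed, OH–COOH eclipsed, SH–Et eclipsed; 1.8 + 2.2 + 2.7 = 6.7 kcal/mol.
Et at 300° (staggered): Ph–Et gauche, OH–COOH gauche, SH–Et gauche, SH–COOH gauche; 1.3 + 0.7 + 1.0 + 0.7 = 3.7 kcal/mol.
Max at 0° (8.2 kcal/mol), min at 180° (3.7 kcal/mol); barrier = 4.5 kcal/mol.

4.5 kcal/mol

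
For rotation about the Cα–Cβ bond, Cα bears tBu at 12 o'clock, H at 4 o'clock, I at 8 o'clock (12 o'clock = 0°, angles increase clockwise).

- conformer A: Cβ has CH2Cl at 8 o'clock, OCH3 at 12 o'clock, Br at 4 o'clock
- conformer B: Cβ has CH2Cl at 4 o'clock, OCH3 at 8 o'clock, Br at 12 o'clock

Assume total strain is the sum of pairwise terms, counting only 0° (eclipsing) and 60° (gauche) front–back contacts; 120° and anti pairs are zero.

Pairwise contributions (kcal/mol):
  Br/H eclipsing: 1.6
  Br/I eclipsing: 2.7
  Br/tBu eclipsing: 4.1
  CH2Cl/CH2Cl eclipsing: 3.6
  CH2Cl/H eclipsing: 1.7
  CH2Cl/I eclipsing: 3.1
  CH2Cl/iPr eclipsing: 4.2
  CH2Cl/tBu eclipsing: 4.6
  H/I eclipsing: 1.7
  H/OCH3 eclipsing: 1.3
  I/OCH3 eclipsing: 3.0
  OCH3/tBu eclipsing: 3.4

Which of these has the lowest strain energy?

A (eclipsed): tBu(0°)/OCH3(0°) eclipsed 3.4; H(120°)/Br(120°) eclipsed 1.6; I(240°)/CH2Cl(240°) eclipsed 3.1 → 8.1 kcal/mol.
B (eclipsed): tBu(0°)/Br(0°) eclipsed 4.1; H(120°)/CH2Cl(120°) eclipsed 1.7; I(240°)/OCH3(240°) eclipsed 3.0 → 8.8 kcal/mol.
A has the lowest total (8.1 kcal/mol).

A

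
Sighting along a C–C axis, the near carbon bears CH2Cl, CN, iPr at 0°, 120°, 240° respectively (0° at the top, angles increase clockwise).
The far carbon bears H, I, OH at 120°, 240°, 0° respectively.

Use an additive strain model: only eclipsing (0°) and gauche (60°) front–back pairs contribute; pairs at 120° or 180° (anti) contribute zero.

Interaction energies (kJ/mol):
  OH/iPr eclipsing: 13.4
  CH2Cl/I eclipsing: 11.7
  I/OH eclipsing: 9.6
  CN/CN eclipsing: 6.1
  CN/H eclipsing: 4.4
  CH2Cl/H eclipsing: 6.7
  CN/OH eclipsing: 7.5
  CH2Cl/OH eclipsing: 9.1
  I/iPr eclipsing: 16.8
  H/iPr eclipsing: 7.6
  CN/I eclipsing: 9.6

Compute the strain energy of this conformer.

This conformer (eclipsed): CH2Cl(0°)/OH(0°) eclipsed 9.1; CN(120°)/H(120°) eclipsed 4.4; iPr(240°)/I(240°) eclipsed 16.8 → 30.3 kJ/mol.

30.3 kJ/mol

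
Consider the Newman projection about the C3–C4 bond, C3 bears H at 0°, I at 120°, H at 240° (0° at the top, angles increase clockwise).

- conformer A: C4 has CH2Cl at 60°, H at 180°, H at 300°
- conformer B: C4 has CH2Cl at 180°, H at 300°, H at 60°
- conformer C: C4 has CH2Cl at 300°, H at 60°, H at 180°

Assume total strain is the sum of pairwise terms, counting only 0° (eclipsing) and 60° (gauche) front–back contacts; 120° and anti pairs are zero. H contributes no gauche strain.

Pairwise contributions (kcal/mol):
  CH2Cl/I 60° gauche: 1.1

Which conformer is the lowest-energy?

A is staggered. I at 120° is gauche with CH2Cl at 60° (1.1). Total 1.1 kcal/mol.
B is staggered. I at 120° is gauche with CH2Cl at 180° (1.1). Total 1.1 kcal/mol.
C (staggered): no non-H gauche contacts → 0.0 kcal/mol.
C has the lowest total (0.0 kcal/mol).

C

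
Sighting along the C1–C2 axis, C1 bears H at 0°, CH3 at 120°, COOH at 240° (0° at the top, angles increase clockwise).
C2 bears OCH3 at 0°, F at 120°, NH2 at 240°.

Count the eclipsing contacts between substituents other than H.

2

Non-H eclipsing pairs: CH3(120°)/F(120°); COOH(240°)/NH2(240°) — 2 interactions.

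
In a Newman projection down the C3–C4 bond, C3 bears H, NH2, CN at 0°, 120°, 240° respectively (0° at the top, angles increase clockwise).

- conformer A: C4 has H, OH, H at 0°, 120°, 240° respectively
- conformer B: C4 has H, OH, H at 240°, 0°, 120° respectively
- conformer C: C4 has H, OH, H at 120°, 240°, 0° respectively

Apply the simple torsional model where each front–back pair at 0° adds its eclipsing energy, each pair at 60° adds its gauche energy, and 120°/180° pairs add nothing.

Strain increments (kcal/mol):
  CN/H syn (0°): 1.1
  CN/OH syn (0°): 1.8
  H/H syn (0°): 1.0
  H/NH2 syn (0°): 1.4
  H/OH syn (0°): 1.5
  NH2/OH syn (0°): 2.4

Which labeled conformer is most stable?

A (eclipsed): H(0°)/H(0°) eclipsed 1.0; NH2(120°)/OH(120°) eclipsed 2.4; CN(240°)/H(240°) eclipsed 1.1 → 4.5 kcal/mol.
B (eclipsed): H(0°)/OH(0°) eclipsed 1.5; NH2(120°)/H(120°) eclipsed 1.4; CN(240°)/H(240°) eclipsed 1.1 → 4.0 kcal/mol.
C (eclipsed): H(0°)/H(0°) eclipsed 1.0; NH2(120°)/H(120°) eclipsed 1.4; CN(240°)/OH(240°) eclipsed 1.8 → 4.2 kcal/mol.
B has the lowest total (4.0 kcal/mol).

B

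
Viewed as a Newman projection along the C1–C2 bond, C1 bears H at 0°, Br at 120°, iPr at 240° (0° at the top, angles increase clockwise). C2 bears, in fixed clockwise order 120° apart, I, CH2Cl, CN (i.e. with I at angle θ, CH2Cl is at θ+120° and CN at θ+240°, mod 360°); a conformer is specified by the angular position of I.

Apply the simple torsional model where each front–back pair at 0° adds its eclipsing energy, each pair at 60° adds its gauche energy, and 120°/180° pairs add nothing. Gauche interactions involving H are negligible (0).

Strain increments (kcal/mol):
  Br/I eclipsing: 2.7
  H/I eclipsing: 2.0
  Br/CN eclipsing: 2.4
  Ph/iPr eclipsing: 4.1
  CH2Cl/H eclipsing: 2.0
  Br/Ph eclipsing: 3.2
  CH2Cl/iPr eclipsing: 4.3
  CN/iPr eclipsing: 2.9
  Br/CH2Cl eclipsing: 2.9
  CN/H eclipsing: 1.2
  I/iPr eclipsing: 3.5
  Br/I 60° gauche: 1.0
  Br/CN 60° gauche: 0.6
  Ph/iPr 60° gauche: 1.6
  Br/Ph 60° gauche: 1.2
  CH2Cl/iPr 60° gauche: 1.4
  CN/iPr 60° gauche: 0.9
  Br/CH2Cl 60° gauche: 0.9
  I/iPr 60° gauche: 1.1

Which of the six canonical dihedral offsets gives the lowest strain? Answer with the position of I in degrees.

I at 0° is eclipsed. H at 0° is eclipsed with I at 0° (2.0); Br at 120° is eclipsed with CH2Cl at 120° (2.9); iPr at 240° is eclipsed with CN at 240° (2.9). Total 7.8 kcal/mol.
I at 60° is staggered. Br at 120° is gauche with I at 60° (1.0); Br at 120° is gauche with CH2Cl at 180° (0.9); iPr at 240° is gauche with CH2Cl at 180° (1.4); iPr at 240° is gauche with CN at 300° (0.9). Total 4.2 kcal/mol.
I at 120° is eclipsed. H at 0° is eclipsed with CN at 0° (1.2); Br at 120° is eclipsed with I at 120° (2.7); iPr at 240° is eclipsed with CH2Cl at 240° (4.3). Total 8.2 kcal/mol.
I at 180° is staggered. Br at 120° is gauche with I at 180° (1.0); Br at 120° is gauche with CN at 60° (0.6); iPr at 240° is gauche with I at 180° (1.1); iPr at 240° is gauche with CH2Cl at 300° (1.4). Total 4.1 kcal/mol.
I at 240° is eclipsed. H at 0° is eclipsed with CH2Cl at 0° (2.0); Br at 120° is eclipsed with CN at 120° (2.4); iPr at 240° is eclipsed with I at 240° (3.5). Total 7.9 kcal/mol.
I at 300° is staggered. Br at 120° is gauche with CH2Cl at 60° (0.9); Br at 120° is gauche with CN at 180° (0.6); iPr at 240° is gauche with I at 300° (1.1); iPr at 240° is gauche with CN at 180° (0.9). Total 3.5 kcal/mol.
The minimum (3.5 kcal/mol) occurs with I at 300°.

300°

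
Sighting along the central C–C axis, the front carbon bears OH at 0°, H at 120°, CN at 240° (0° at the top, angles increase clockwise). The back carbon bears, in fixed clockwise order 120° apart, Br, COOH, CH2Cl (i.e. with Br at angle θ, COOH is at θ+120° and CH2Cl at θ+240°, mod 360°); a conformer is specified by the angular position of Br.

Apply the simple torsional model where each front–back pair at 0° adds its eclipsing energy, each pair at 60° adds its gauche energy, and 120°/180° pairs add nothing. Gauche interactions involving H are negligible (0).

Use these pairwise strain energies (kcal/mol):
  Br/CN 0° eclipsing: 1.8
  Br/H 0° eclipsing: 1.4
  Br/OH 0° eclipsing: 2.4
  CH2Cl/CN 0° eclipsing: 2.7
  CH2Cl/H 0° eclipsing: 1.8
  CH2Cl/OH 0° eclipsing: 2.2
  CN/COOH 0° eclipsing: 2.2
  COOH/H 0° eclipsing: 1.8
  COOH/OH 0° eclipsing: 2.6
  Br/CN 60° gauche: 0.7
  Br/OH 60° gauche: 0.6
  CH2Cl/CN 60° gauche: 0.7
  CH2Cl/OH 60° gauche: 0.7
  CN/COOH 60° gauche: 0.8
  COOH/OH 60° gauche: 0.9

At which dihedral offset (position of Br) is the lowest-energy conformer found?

60°

Br at 0° (eclipsed): OH(0°)/Br(0°) eclipsed 2.4; H(120°)/COOH(120°) eclipsed 1.8; CN(240°)/CH2Cl(240°) eclipsed 2.7 → 6.9 kcal/mol.
Br at 60° (staggered): OH(0°)/Br(60°) gauche 0.6; OH(0°)/CH2Cl(300°) gauche 0.7; CN(240°)/COOH(180°) gauche 0.8; CN(240°)/CH2Cl(300°) gauche 0.7 → 2.8 kcal/mol.
Br at 120° (eclipsed): OH(0°)/CH2Cl(0°) eclipsed 2.2; H(120°)/Br(120°) eclipsed 1.4; CN(240°)/COOH(240°) eclipsed 2.2 → 5.8 kcal/mol.
Br at 180° (staggered): OH(0°)/COOH(300°) gauche 0.9; OH(0°)/CH2Cl(60°) gauche 0.7; CN(240°)/Br(180°) gauche 0.7; CN(240°)/COOH(300°) gauche 0.8 → 3.1 kcal/mol.
Br at 240° (eclipsed): OH(0°)/COOH(0°) eclipsed 2.6; H(120°)/CH2Cl(120°) eclipsed 1.8; CN(240°)/Br(240°) eclipsed 1.8 → 6.2 kcal/mol.
Br at 300° (staggered): OH(0°)/Br(300°) gauche 0.6; OH(0°)/COOH(60°) gauche 0.9; CN(240°)/Br(300°) gauche 0.7; CN(240°)/CH2Cl(180°) gauche 0.7 → 2.9 kcal/mol.
The minimum (2.8 kcal/mol) occurs with Br at 60°.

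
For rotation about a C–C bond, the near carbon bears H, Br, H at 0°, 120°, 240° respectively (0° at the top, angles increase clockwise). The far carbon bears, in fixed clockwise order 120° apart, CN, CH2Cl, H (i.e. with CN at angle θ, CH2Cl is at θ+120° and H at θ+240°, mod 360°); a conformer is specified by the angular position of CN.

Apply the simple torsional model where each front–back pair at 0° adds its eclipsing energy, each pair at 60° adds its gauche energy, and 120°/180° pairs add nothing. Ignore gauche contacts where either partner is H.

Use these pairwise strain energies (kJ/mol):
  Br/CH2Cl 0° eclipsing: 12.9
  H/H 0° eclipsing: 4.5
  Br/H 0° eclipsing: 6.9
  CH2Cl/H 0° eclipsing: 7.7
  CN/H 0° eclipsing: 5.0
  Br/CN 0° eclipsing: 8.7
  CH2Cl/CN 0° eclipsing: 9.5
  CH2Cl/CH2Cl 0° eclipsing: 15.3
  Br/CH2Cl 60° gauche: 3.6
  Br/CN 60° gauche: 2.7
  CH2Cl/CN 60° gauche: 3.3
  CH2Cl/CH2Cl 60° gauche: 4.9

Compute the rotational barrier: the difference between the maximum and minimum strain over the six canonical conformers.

19.7 kJ/mol

CN at 0° (eclipsed): H(0°)/CN(0°) eclipsed 5.0; Br(120°)/CH2Cl(120°) eclipsed 12.9; H(240°)/H(240°) eclipsed 4.5 → 22.4 kJ/mol.
CN at 60° (staggered): Br(120°)/CN(60°) gauche 2.7; Br(120°)/CH2Cl(180°) gauche 3.6 → 6.3 kJ/mol.
CN at 120° (eclipsed): H(0°)/H(0°) eclipsed 4.5; Br(120°)/CN(120°) eclipsed 8.7; H(240°)/CH2Cl(240°) eclipsed 7.7 → 20.9 kJ/mol.
CN at 180° (staggered): Br(120°)/CN(180°) gauche 2.7 → 2.7 kJ/mol.
CN at 240° (eclipsed): H(0°)/CH2Cl(0°) eclipsed 7.7; Br(120°)/H(120°) eclipsed 6.9; H(240°)/CN(240°) eclipsed 5.0 → 19.6 kJ/mol.
CN at 300° (staggered): Br(120°)/CH2Cl(60°) gauche 3.6 → 3.6 kJ/mol.
Max at 0° (22.4 kJ/mol), min at 180° (2.7 kJ/mol); barrier = 19.7 kJ/mol.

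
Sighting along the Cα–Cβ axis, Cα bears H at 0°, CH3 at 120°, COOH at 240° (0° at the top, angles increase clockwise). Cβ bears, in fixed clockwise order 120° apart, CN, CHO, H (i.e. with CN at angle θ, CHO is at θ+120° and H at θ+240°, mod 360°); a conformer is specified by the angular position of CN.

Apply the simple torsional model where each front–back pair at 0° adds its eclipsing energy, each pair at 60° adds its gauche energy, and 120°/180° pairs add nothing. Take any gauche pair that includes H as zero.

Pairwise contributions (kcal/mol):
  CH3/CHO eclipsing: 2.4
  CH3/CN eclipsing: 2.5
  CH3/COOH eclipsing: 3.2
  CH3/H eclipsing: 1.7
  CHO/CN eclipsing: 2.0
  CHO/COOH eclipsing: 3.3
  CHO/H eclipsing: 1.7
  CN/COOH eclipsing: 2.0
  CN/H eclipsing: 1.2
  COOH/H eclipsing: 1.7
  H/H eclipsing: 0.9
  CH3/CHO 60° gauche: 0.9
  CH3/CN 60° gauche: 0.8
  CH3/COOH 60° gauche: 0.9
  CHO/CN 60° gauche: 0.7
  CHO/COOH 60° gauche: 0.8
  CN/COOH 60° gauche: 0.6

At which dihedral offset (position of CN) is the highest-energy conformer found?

CN at 0° is eclipsed. H at 0° is eclipsed with CN at 0° (1.2); CH3 at 120° is eclipsed with CHO at 120° (2.4); COOH at 240° is eclipsed with H at 240° (1.7). Total 5.3 kcal/mol.
CN at 60° is staggered. CH3 at 120° is gauche with CN at 60° (0.8); CH3 at 120° is gauche with CHO at 180° (0.9); COOH at 240° is gauche with CHO at 180° (0.8). Total 2.5 kcal/mol.
CN at 120° is eclipsed. H at 0° is eclipsed with H at 0° (0.9); CH3 at 120° is eclipsed with CN at 120° (2.5); COOH at 240° is eclipsed with CHO at 240° (3.3). Total 6.7 kcal/mol.
CN at 180° is staggered. CH3 at 120° is gauche with CN at 180° (0.8); COOH at 240° is gauche with CN at 180° (0.6); COOH at 240° is gauche with CHO at 300° (0.8). Total 2.2 kcal/mol.
CN at 240° is eclipsed. H at 0° is eclipsed with CHO at 0° (1.7); CH3 at 120° is eclipsed with H at 120° (1.7); COOH at 240° is eclipsed with CN at 240° (2.0). Total 5.4 kcal/mol.
CN at 300° is staggered. CH3 at 120° is gauche with CHO at 60° (0.9); COOH at 240° is gauche with CN at 300° (0.6). Total 1.5 kcal/mol.
The maximum (6.7 kcal/mol) occurs with CN at 120°.

120°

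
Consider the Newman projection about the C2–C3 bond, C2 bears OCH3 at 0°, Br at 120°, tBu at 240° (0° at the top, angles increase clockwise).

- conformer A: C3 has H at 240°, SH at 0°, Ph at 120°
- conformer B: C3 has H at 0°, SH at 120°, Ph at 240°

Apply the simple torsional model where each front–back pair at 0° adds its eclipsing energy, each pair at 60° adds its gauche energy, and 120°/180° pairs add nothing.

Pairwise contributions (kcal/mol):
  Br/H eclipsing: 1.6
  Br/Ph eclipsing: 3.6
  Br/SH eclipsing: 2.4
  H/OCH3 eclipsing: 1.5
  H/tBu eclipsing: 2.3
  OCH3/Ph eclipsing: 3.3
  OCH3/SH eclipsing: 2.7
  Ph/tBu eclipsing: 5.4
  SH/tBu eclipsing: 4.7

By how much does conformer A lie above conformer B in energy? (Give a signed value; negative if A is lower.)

-0.7 kcal/mol

A (eclipsed): OCH3–SH eclipsed, Br–Ph eclipsed, tBu–H eclipsed; 2.7 + 3.6 + 2.3 = 8.6 kcal/mol.
B (eclipsed): OCH3–H eclipsed, Br–SH eclipsed, tBu–Ph eclipsed; 1.5 + 2.4 + 5.4 = 9.3 kcal/mol.
E(A) − E(B) = 8.6 − 9.3 = -0.7 kcal/mol.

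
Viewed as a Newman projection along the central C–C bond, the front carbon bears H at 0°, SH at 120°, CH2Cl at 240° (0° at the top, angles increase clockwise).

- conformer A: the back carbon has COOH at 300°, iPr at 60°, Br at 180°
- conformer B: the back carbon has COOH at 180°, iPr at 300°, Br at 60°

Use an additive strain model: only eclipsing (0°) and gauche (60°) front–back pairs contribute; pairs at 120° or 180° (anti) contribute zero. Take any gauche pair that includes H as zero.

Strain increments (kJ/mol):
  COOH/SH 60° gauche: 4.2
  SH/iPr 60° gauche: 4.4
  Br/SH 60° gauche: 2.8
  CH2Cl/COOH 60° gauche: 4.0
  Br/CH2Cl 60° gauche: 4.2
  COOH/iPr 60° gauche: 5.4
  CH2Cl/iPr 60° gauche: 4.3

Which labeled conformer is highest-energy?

A

A is staggered. SH at 120° is gauche with iPr at 60° (4.4); SH at 120° is gauche with Br at 180° (2.8); CH2Cl at 240° is gauche with COOH at 300° (4.0); CH2Cl at 240° is gauche with Br at 180° (4.2). Total 15.4 kJ/mol.
B is staggered. SH at 120° is gauche with COOH at 180° (4.2); SH at 120° is gauche with Br at 60° (2.8); CH2Cl at 240° is gauche with COOH at 180° (4.0); CH2Cl at 240° is gauche with iPr at 300° (4.3). Total 15.3 kJ/mol.
A has the highest total (15.4 kJ/mol).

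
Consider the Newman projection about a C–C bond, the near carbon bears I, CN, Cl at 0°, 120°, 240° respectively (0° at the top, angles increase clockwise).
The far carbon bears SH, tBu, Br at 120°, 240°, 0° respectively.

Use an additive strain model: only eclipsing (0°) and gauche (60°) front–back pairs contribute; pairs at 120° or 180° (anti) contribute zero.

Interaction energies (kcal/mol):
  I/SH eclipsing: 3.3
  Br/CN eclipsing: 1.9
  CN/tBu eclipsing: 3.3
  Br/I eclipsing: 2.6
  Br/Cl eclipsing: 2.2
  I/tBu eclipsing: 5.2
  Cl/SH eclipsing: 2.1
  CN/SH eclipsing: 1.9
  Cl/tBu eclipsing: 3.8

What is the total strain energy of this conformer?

This conformer (eclipsed): I–Br eclipsed, CN–SH eclipsed, Cl–tBu eclipsed; 2.6 + 1.9 + 3.8 = 8.3 kcal/mol.

8.3 kcal/mol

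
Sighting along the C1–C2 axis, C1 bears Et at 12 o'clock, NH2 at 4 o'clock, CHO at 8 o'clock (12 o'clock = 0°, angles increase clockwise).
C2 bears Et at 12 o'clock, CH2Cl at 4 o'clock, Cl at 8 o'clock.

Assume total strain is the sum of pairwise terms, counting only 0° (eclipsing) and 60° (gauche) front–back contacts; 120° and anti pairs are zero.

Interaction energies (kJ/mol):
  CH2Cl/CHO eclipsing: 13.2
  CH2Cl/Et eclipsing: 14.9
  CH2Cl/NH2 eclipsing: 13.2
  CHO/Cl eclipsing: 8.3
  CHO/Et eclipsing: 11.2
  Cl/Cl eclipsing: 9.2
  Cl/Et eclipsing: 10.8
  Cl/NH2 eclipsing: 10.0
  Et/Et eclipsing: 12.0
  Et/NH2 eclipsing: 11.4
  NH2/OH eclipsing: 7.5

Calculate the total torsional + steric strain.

This conformer (eclipsed): Et(0°)/Et(0°) eclipsed 12.0; NH2(120°)/CH2Cl(120°) eclipsed 13.2; CHO(240°)/Cl(240°) eclipsed 8.3 → 33.5 kJ/mol.

33.5 kJ/mol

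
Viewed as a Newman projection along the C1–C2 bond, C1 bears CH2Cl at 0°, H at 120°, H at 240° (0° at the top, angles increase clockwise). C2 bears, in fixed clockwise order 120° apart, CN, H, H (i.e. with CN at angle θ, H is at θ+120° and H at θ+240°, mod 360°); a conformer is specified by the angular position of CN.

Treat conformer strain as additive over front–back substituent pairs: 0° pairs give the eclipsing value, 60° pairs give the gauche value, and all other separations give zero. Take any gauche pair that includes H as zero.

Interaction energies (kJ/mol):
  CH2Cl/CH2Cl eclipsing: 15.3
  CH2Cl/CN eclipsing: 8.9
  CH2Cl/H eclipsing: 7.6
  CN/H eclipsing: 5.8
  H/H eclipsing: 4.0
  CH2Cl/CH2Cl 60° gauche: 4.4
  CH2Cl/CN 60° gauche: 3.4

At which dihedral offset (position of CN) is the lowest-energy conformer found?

180°

CN at 0° is eclipsed. CH2Cl at 0° is eclipsed with CN at 0° (8.9); H at 120° is eclipsed with H at 120° (4.0); H at 240° is eclipsed with H at 240° (4.0). Total 16.9 kJ/mol.
CN at 60° is staggered. CH2Cl at 0° is gauche with CN at 60° (3.4). Total 3.4 kJ/mol.
CN at 120° is eclipsed. CH2Cl at 0° is eclipsed with H at 0° (7.6); H at 120° is eclipsed with CN at 120° (5.8); H at 240° is eclipsed with H at 240° (4.0). Total 17.4 kJ/mol.
CN at 180° (staggered): no non-H gauche contacts → 0.0 kJ/mol.
CN at 240° is eclipsed. CH2Cl at 0° is eclipsed with H at 0° (7.6); H at 120° is eclipsed with H at 120° (4.0); H at 240° is eclipsed with CN at 240° (5.8). Total 17.4 kJ/mol.
CN at 300° is staggered. CH2Cl at 0° is gauche with CN at 300° (3.4). Total 3.4 kJ/mol.
The minimum (0.0 kJ/mol) occurs with CN at 180°.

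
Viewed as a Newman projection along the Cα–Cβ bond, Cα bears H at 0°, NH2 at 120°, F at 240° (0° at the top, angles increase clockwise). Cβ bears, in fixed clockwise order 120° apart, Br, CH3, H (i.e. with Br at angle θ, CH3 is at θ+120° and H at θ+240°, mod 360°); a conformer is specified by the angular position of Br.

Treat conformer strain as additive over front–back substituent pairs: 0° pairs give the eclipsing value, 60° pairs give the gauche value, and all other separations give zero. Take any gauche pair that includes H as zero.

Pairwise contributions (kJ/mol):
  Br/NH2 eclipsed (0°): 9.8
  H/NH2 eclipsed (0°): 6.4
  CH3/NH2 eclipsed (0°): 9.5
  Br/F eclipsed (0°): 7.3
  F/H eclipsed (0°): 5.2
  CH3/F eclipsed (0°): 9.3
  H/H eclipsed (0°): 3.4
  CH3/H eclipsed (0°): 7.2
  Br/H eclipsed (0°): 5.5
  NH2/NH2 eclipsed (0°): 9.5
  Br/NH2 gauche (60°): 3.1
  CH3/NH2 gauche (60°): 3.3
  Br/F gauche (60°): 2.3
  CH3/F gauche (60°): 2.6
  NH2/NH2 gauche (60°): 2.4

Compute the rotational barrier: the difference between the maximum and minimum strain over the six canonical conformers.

16.9 kJ/mol

Br at 0° (eclipsed): H–Br eclipsed, NH2–CH3 eclipsed, F–H eclipsed; 5.5 + 9.5 + 5.2 = 20.2 kJ/mol.
Br at 60° (staggered): NH2–Br gauche, NH2–CH3 gauche, F–CH3 gauche; 3.1 + 3.3 + 2.6 = 9.0 kJ/mol.
Br at 120° (eclipsed): H–H eclipsed, NH2–Br eclipsed, F–CH3 eclipsed; 3.4 + 9.8 + 9.3 = 22.5 kJ/mol.
Br at 180° (staggered): NH2–Br gauche, F–Br gauche, F–CH3 gauche; 3.1 + 2.3 + 2.6 = 8.0 kJ/mol.
Br at 240° (eclipsed): H–CH3 eclipsed, NH2–H eclipsed, F–Br eclipsed; 7.2 + 6.4 + 7.3 = 20.9 kJ/mol.
Br at 300° (staggered): NH2–CH3 gauche, F–Br gauche; 3.3 + 2.3 = 5.6 kJ/mol.
Max at 120° (22.5 kJ/mol), min at 300° (5.6 kJ/mol); barrier = 16.9 kJ/mol.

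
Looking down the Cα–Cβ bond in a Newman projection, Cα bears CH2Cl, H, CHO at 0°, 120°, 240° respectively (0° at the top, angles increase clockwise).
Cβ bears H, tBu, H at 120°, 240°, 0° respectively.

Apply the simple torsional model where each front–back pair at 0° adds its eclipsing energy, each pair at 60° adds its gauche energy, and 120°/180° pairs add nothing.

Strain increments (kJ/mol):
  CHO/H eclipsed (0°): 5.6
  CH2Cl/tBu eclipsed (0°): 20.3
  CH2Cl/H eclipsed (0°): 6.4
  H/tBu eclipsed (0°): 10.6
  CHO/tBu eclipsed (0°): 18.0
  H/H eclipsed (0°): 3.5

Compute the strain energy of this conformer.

This conformer (eclipsed): CH2Cl(0°)/H(0°) eclipsed 6.4; H(120°)/H(120°) eclipsed 3.5; CHO(240°)/tBu(240°) eclipsed 18.0 → 27.9 kJ/mol.

27.9 kJ/mol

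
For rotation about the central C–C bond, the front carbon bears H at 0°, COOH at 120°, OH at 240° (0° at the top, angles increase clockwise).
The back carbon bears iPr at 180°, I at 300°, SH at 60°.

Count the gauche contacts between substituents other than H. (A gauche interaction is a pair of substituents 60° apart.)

4

Non-H gauche pairs: COOH(120°)/iPr(180°); COOH(120°)/SH(60°); OH(240°)/iPr(180°); OH(240°)/I(300°) — 4 interactions.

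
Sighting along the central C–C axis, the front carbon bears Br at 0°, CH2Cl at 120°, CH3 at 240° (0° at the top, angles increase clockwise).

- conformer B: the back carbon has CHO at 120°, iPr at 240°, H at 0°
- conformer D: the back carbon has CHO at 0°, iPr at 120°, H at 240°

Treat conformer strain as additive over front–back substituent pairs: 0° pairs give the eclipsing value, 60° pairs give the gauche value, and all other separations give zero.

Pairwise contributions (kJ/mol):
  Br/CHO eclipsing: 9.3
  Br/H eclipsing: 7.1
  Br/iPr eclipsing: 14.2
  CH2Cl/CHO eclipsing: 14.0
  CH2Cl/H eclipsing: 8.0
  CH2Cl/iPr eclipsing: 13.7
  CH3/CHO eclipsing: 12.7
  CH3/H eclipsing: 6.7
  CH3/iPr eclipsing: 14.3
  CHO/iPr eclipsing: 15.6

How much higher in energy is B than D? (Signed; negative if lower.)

+5.7 kJ/mol

B (eclipsed): Br(0°)/H(0°) eclipsed 7.1; CH2Cl(120°)/CHO(120°) eclipsed 14.0; CH3(240°)/iPr(240°) eclipsed 14.3 → 35.4 kJ/mol.
D (eclipsed): Br(0°)/CHO(0°) eclipsed 9.3; CH2Cl(120°)/iPr(120°) eclipsed 13.7; CH3(240°)/H(240°) eclipsed 6.7 → 29.7 kJ/mol.
E(B) − E(D) = 35.4 − 29.7 = +5.7 kJ/mol.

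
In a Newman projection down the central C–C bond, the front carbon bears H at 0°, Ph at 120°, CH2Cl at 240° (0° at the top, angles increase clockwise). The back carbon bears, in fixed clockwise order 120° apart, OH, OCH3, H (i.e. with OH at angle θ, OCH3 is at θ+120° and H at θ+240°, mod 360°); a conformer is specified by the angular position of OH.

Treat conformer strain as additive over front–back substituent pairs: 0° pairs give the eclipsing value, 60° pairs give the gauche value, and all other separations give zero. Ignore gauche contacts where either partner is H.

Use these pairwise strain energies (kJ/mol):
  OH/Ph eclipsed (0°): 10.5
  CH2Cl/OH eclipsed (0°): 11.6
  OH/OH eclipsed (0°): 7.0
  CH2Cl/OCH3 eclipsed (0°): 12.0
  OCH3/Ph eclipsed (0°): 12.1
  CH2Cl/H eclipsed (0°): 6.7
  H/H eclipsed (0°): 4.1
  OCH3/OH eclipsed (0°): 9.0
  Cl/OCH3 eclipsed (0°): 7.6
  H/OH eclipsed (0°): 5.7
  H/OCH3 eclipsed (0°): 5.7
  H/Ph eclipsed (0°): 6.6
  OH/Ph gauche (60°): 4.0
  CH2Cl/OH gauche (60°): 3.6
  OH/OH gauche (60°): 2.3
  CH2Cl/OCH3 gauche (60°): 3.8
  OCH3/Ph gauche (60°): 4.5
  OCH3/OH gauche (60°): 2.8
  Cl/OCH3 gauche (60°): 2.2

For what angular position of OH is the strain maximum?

OH at 0° (eclipsed): H(0°)/OH(0°) eclipsed 5.7; Ph(120°)/OCH3(120°) eclipsed 12.1; CH2Cl(240°)/H(240°) eclipsed 6.7 → 24.5 kJ/mol.
OH at 60° (staggered): Ph(120°)/OH(60°) gauche 4.0; Ph(120°)/OCH3(180°) gauche 4.5; CH2Cl(240°)/OCH3(180°) gauche 3.8 → 12.3 kJ/mol.
OH at 120° (eclipsed): H(0°)/H(0°) eclipsed 4.1; Ph(120°)/OH(120°) eclipsed 10.5; CH2Cl(240°)/OCH3(240°) eclipsed 12.0 → 26.6 kJ/mol.
OH at 180° (staggered): Ph(120°)/OH(180°) gauche 4.0; CH2Cl(240°)/OH(180°) gauche 3.6; CH2Cl(240°)/OCH3(300°) gauche 3.8 → 11.4 kJ/mol.
OH at 240° (eclipsed): H(0°)/OCH3(0°) eclipsed 5.7; Ph(120°)/H(120°) eclipsed 6.6; CH2Cl(240°)/OH(240°) eclipsed 11.6 → 23.9 kJ/mol.
OH at 300° (staggered): Ph(120°)/OCH3(60°) gauche 4.5; CH2Cl(240°)/OH(300°) gauche 3.6 → 8.1 kJ/mol.
The maximum (26.6 kJ/mol) occurs with OH at 120°.

120°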